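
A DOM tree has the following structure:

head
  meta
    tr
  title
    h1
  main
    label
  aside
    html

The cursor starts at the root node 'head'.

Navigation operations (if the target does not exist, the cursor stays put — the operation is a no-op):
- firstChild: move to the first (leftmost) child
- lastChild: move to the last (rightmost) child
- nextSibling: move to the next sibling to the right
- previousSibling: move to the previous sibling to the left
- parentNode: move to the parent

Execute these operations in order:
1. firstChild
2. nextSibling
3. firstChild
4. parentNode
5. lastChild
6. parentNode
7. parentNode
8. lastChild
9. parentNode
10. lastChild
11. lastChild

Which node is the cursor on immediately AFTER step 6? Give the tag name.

Answer: title

Derivation:
After 1 (firstChild): meta
After 2 (nextSibling): title
After 3 (firstChild): h1
After 4 (parentNode): title
After 5 (lastChild): h1
After 6 (parentNode): title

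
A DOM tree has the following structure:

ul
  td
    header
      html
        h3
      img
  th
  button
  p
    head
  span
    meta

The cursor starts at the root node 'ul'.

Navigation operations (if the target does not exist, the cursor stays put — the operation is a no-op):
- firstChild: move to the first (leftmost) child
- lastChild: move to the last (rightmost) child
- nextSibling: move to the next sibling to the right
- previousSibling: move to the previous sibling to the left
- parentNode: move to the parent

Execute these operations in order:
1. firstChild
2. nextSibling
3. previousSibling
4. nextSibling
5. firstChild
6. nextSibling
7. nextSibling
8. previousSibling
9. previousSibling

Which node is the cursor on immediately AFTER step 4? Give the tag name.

After 1 (firstChild): td
After 2 (nextSibling): th
After 3 (previousSibling): td
After 4 (nextSibling): th

Answer: th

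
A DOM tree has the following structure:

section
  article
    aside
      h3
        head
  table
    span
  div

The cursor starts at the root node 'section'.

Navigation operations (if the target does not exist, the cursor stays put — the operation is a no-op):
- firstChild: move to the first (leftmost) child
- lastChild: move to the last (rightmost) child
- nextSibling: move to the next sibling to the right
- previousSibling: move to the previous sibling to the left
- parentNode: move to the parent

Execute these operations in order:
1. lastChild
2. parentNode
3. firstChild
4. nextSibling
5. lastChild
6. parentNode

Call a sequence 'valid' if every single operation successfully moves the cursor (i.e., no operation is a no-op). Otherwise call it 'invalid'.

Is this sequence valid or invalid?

After 1 (lastChild): div
After 2 (parentNode): section
After 3 (firstChild): article
After 4 (nextSibling): table
After 5 (lastChild): span
After 6 (parentNode): table

Answer: valid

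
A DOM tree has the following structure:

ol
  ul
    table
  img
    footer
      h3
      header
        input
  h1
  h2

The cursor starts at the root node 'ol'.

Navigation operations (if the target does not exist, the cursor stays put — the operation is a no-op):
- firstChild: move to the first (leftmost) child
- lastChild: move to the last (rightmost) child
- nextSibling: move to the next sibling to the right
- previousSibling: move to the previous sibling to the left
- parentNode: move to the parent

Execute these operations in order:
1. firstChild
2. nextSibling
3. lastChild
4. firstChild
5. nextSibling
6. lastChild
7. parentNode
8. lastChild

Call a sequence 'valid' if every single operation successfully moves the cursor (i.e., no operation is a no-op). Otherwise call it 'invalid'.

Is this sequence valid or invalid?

After 1 (firstChild): ul
After 2 (nextSibling): img
After 3 (lastChild): footer
After 4 (firstChild): h3
After 5 (nextSibling): header
After 6 (lastChild): input
After 7 (parentNode): header
After 8 (lastChild): input

Answer: valid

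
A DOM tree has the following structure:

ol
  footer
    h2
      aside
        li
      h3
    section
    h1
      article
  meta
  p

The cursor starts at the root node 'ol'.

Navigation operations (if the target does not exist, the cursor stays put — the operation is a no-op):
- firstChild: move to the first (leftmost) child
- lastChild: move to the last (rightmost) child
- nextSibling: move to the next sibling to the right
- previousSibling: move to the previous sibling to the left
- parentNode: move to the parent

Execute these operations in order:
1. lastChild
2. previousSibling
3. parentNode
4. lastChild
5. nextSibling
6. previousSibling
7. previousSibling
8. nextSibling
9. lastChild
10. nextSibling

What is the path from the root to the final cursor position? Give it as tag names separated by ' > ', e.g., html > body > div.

Answer: ol > p

Derivation:
After 1 (lastChild): p
After 2 (previousSibling): meta
After 3 (parentNode): ol
After 4 (lastChild): p
After 5 (nextSibling): p (no-op, stayed)
After 6 (previousSibling): meta
After 7 (previousSibling): footer
After 8 (nextSibling): meta
After 9 (lastChild): meta (no-op, stayed)
After 10 (nextSibling): p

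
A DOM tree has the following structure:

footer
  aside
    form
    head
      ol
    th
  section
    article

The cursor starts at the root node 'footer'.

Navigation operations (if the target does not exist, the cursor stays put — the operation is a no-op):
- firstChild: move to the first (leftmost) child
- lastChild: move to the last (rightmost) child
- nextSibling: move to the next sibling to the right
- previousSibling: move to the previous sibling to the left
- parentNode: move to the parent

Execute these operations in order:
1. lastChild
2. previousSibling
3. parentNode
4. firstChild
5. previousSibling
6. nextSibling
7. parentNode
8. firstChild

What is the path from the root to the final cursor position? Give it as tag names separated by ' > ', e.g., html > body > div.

After 1 (lastChild): section
After 2 (previousSibling): aside
After 3 (parentNode): footer
After 4 (firstChild): aside
After 5 (previousSibling): aside (no-op, stayed)
After 6 (nextSibling): section
After 7 (parentNode): footer
After 8 (firstChild): aside

Answer: footer > aside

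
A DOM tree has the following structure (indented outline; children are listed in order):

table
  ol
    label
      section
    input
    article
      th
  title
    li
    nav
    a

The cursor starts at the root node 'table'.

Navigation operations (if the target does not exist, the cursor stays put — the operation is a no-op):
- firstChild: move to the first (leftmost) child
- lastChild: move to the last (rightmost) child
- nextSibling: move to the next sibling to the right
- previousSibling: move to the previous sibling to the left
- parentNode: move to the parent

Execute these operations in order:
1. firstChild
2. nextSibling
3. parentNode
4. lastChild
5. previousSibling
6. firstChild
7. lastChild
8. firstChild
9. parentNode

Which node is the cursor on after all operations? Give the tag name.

After 1 (firstChild): ol
After 2 (nextSibling): title
After 3 (parentNode): table
After 4 (lastChild): title
After 5 (previousSibling): ol
After 6 (firstChild): label
After 7 (lastChild): section
After 8 (firstChild): section (no-op, stayed)
After 9 (parentNode): label

Answer: label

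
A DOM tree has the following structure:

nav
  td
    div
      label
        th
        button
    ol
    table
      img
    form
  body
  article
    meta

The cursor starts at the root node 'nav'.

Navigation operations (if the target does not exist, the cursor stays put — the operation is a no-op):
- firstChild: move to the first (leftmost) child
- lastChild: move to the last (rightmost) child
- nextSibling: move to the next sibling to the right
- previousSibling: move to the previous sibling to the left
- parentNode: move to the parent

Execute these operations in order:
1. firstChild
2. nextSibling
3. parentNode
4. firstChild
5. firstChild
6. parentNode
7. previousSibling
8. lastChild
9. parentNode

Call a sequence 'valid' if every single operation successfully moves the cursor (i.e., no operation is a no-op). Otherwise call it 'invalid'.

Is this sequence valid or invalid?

Answer: invalid

Derivation:
After 1 (firstChild): td
After 2 (nextSibling): body
After 3 (parentNode): nav
After 4 (firstChild): td
After 5 (firstChild): div
After 6 (parentNode): td
After 7 (previousSibling): td (no-op, stayed)
After 8 (lastChild): form
After 9 (parentNode): td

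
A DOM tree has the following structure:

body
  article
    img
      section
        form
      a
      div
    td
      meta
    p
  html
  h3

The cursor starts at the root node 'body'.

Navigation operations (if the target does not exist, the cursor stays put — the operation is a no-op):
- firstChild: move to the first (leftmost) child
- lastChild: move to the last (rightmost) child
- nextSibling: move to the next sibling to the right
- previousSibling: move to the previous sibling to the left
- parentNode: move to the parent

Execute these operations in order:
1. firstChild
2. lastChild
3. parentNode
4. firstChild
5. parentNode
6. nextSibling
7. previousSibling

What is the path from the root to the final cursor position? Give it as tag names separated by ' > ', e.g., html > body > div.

Answer: body > article

Derivation:
After 1 (firstChild): article
After 2 (lastChild): p
After 3 (parentNode): article
After 4 (firstChild): img
After 5 (parentNode): article
After 6 (nextSibling): html
After 7 (previousSibling): article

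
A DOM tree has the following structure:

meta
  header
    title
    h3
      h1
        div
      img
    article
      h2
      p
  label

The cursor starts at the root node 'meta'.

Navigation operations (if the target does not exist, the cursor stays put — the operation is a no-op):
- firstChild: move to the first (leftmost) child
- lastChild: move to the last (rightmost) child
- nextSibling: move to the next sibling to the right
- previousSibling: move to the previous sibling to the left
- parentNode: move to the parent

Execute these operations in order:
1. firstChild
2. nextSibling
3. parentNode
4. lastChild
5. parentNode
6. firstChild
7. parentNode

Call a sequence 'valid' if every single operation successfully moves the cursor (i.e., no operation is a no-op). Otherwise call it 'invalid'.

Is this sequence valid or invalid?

After 1 (firstChild): header
After 2 (nextSibling): label
After 3 (parentNode): meta
After 4 (lastChild): label
After 5 (parentNode): meta
After 6 (firstChild): header
After 7 (parentNode): meta

Answer: valid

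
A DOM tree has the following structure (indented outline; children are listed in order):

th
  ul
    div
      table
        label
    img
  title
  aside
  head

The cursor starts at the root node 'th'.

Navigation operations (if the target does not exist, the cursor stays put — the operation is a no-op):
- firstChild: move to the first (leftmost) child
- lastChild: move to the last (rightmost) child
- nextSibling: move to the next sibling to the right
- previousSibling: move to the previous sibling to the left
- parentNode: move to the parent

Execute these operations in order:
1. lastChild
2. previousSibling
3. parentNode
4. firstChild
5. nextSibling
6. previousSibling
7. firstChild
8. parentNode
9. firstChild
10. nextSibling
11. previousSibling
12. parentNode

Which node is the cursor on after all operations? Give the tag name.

After 1 (lastChild): head
After 2 (previousSibling): aside
After 3 (parentNode): th
After 4 (firstChild): ul
After 5 (nextSibling): title
After 6 (previousSibling): ul
After 7 (firstChild): div
After 8 (parentNode): ul
After 9 (firstChild): div
After 10 (nextSibling): img
After 11 (previousSibling): div
After 12 (parentNode): ul

Answer: ul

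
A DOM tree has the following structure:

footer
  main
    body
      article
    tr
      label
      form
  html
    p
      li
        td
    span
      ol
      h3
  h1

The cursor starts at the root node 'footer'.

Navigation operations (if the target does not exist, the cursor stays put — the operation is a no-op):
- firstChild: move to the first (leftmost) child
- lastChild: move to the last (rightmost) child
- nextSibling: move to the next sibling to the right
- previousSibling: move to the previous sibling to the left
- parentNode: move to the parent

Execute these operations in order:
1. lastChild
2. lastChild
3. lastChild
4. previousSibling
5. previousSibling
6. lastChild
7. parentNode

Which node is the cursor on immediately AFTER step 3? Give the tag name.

Answer: h1

Derivation:
After 1 (lastChild): h1
After 2 (lastChild): h1 (no-op, stayed)
After 3 (lastChild): h1 (no-op, stayed)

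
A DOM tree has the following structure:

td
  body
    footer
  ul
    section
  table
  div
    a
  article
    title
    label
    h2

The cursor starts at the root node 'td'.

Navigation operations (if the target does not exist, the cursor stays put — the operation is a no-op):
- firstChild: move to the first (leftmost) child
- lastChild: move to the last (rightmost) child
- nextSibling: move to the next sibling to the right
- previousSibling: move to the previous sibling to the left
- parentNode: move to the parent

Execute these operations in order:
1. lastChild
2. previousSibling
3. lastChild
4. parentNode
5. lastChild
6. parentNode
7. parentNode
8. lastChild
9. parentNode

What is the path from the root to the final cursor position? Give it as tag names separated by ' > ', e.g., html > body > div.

After 1 (lastChild): article
After 2 (previousSibling): div
After 3 (lastChild): a
After 4 (parentNode): div
After 5 (lastChild): a
After 6 (parentNode): div
After 7 (parentNode): td
After 8 (lastChild): article
After 9 (parentNode): td

Answer: td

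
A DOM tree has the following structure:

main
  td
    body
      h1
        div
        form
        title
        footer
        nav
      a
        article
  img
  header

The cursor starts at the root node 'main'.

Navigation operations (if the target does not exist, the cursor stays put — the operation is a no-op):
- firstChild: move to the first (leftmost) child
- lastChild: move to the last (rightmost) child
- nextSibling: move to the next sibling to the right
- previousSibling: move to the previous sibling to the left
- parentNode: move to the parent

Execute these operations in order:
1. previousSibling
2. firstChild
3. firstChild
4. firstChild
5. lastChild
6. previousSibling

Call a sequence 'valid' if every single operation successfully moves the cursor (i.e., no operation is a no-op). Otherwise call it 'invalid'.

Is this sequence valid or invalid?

Answer: invalid

Derivation:
After 1 (previousSibling): main (no-op, stayed)
After 2 (firstChild): td
After 3 (firstChild): body
After 4 (firstChild): h1
After 5 (lastChild): nav
After 6 (previousSibling): footer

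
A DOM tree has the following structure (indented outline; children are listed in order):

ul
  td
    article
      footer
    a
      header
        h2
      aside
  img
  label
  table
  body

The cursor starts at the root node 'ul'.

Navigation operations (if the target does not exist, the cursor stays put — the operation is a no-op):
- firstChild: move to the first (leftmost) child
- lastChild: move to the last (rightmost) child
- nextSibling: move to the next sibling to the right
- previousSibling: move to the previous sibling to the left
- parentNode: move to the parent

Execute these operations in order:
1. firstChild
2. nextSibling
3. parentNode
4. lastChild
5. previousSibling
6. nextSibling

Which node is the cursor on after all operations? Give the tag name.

After 1 (firstChild): td
After 2 (nextSibling): img
After 3 (parentNode): ul
After 4 (lastChild): body
After 5 (previousSibling): table
After 6 (nextSibling): body

Answer: body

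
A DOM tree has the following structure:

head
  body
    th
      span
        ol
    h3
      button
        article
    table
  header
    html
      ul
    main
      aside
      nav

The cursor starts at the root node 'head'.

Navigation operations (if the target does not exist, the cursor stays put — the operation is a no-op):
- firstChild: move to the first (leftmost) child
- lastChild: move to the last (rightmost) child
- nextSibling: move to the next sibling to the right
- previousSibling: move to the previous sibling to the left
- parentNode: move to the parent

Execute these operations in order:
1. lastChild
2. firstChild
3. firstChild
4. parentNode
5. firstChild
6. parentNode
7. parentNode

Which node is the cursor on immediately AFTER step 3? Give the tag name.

After 1 (lastChild): header
After 2 (firstChild): html
After 3 (firstChild): ul

Answer: ul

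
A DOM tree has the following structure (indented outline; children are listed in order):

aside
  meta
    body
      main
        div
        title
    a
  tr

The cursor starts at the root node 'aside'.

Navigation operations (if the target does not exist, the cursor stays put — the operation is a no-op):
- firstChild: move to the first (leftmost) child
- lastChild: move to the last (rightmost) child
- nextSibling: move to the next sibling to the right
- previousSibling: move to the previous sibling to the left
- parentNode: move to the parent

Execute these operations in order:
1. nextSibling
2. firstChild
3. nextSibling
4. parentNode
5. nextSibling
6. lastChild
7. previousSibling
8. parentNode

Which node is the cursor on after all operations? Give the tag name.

Answer: aside

Derivation:
After 1 (nextSibling): aside (no-op, stayed)
After 2 (firstChild): meta
After 3 (nextSibling): tr
After 4 (parentNode): aside
After 5 (nextSibling): aside (no-op, stayed)
After 6 (lastChild): tr
After 7 (previousSibling): meta
After 8 (parentNode): aside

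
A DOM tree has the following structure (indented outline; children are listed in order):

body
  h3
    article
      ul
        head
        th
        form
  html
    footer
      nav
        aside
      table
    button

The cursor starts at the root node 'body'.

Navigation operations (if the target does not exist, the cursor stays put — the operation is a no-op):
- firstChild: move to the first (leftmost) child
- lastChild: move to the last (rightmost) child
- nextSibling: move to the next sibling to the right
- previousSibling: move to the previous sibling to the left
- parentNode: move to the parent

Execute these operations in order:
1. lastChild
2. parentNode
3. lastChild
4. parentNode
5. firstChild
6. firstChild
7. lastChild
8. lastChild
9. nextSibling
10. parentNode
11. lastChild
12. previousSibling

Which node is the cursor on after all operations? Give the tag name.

Answer: th

Derivation:
After 1 (lastChild): html
After 2 (parentNode): body
After 3 (lastChild): html
After 4 (parentNode): body
After 5 (firstChild): h3
After 6 (firstChild): article
After 7 (lastChild): ul
After 8 (lastChild): form
After 9 (nextSibling): form (no-op, stayed)
After 10 (parentNode): ul
After 11 (lastChild): form
After 12 (previousSibling): th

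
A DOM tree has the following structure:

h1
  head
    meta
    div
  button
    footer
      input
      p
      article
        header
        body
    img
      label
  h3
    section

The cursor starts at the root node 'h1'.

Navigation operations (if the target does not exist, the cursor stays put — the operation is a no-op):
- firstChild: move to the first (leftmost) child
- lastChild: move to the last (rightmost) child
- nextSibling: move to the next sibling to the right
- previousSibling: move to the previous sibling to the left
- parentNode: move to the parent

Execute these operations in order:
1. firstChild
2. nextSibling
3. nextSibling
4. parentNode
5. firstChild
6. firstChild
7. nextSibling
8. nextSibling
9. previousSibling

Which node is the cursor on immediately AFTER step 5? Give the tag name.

Answer: head

Derivation:
After 1 (firstChild): head
After 2 (nextSibling): button
After 3 (nextSibling): h3
After 4 (parentNode): h1
After 5 (firstChild): head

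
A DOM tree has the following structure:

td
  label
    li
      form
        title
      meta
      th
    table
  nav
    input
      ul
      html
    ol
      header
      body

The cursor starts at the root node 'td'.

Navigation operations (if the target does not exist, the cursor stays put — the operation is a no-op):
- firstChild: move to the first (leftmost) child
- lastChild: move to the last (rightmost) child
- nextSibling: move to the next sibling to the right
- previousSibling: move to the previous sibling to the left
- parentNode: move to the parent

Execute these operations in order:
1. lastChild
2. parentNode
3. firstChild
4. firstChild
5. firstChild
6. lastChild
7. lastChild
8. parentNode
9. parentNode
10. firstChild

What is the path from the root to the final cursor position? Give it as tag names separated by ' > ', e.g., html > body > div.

After 1 (lastChild): nav
After 2 (parentNode): td
After 3 (firstChild): label
After 4 (firstChild): li
After 5 (firstChild): form
After 6 (lastChild): title
After 7 (lastChild): title (no-op, stayed)
After 8 (parentNode): form
After 9 (parentNode): li
After 10 (firstChild): form

Answer: td > label > li > form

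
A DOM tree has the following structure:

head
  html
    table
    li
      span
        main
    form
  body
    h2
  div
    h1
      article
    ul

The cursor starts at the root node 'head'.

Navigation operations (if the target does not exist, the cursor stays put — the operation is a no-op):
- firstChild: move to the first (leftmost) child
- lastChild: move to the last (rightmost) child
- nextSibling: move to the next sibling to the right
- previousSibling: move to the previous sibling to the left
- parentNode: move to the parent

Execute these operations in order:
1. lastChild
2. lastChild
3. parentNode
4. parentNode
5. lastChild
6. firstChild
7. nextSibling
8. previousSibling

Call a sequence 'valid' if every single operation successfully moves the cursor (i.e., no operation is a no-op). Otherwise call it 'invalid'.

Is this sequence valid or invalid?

After 1 (lastChild): div
After 2 (lastChild): ul
After 3 (parentNode): div
After 4 (parentNode): head
After 5 (lastChild): div
After 6 (firstChild): h1
After 7 (nextSibling): ul
After 8 (previousSibling): h1

Answer: valid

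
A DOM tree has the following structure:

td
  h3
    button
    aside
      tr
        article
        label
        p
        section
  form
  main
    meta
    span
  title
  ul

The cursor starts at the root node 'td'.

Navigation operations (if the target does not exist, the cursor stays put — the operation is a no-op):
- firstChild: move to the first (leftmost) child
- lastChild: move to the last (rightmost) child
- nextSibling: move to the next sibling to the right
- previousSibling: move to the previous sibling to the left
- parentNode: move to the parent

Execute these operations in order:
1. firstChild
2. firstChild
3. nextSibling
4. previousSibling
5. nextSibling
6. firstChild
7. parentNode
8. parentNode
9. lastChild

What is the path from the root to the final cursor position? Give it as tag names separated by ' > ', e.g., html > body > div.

After 1 (firstChild): h3
After 2 (firstChild): button
After 3 (nextSibling): aside
After 4 (previousSibling): button
After 5 (nextSibling): aside
After 6 (firstChild): tr
After 7 (parentNode): aside
After 8 (parentNode): h3
After 9 (lastChild): aside

Answer: td > h3 > aside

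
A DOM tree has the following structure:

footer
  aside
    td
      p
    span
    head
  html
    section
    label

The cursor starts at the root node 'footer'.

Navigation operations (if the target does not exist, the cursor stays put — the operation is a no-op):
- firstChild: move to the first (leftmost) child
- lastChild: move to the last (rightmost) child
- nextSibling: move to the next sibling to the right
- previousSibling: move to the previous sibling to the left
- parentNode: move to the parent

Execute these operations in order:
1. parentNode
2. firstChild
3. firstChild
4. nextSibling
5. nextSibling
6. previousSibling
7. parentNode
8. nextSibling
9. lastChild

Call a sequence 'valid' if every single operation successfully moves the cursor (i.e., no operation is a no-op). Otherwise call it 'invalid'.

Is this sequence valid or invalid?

Answer: invalid

Derivation:
After 1 (parentNode): footer (no-op, stayed)
After 2 (firstChild): aside
After 3 (firstChild): td
After 4 (nextSibling): span
After 5 (nextSibling): head
After 6 (previousSibling): span
After 7 (parentNode): aside
After 8 (nextSibling): html
After 9 (lastChild): label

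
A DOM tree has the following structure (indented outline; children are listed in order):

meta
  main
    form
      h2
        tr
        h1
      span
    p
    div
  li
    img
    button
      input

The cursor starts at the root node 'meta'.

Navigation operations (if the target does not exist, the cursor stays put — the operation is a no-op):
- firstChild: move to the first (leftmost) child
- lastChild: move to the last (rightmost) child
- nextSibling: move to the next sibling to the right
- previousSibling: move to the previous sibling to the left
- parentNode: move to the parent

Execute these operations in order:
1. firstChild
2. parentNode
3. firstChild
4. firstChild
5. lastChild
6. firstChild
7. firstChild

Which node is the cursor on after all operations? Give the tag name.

Answer: span

Derivation:
After 1 (firstChild): main
After 2 (parentNode): meta
After 3 (firstChild): main
After 4 (firstChild): form
After 5 (lastChild): span
After 6 (firstChild): span (no-op, stayed)
After 7 (firstChild): span (no-op, stayed)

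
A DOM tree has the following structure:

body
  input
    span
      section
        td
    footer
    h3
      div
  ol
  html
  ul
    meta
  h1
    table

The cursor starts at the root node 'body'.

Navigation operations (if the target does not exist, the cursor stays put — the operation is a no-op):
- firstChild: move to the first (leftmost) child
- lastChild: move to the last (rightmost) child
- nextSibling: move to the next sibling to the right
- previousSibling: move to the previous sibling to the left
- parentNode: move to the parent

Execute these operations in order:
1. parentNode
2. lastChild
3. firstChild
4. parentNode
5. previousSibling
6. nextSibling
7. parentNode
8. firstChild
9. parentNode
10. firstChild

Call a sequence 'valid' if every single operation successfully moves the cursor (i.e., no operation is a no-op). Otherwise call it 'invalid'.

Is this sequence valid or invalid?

After 1 (parentNode): body (no-op, stayed)
After 2 (lastChild): h1
After 3 (firstChild): table
After 4 (parentNode): h1
After 5 (previousSibling): ul
After 6 (nextSibling): h1
After 7 (parentNode): body
After 8 (firstChild): input
After 9 (parentNode): body
After 10 (firstChild): input

Answer: invalid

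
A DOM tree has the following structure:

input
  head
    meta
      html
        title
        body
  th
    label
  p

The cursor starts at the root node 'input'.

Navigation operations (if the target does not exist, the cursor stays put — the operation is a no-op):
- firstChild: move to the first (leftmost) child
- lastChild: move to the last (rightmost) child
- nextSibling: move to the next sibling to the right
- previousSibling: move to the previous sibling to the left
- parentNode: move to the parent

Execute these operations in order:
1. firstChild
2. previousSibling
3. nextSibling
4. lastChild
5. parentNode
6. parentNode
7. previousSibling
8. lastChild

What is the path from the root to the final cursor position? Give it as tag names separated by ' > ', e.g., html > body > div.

Answer: input > p

Derivation:
After 1 (firstChild): head
After 2 (previousSibling): head (no-op, stayed)
After 3 (nextSibling): th
After 4 (lastChild): label
After 5 (parentNode): th
After 6 (parentNode): input
After 7 (previousSibling): input (no-op, stayed)
After 8 (lastChild): p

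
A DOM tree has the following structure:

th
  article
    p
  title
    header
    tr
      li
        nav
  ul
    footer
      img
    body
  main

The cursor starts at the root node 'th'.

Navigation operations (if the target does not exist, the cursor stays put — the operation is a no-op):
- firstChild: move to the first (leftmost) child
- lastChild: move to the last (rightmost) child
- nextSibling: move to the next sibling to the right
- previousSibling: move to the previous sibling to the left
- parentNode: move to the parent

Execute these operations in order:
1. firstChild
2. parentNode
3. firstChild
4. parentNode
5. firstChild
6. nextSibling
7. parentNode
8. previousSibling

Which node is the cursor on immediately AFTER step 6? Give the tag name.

Answer: title

Derivation:
After 1 (firstChild): article
After 2 (parentNode): th
After 3 (firstChild): article
After 4 (parentNode): th
After 5 (firstChild): article
After 6 (nextSibling): title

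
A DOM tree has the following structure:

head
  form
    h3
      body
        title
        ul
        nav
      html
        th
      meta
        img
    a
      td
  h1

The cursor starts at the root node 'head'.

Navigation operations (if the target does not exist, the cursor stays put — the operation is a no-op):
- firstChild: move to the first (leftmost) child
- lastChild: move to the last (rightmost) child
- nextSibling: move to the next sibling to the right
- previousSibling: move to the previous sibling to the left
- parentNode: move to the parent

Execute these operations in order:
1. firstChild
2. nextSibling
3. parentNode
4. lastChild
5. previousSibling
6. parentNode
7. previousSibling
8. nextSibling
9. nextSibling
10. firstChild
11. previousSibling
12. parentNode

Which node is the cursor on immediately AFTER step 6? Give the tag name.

After 1 (firstChild): form
After 2 (nextSibling): h1
After 3 (parentNode): head
After 4 (lastChild): h1
After 5 (previousSibling): form
After 6 (parentNode): head

Answer: head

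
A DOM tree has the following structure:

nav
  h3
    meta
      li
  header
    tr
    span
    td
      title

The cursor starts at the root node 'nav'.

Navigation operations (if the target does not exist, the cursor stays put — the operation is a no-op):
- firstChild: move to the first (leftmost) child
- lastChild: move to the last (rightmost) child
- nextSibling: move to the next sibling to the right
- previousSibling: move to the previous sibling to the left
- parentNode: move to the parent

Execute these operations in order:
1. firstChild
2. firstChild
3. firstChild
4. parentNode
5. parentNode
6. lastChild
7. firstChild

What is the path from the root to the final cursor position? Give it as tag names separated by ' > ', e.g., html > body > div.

Answer: nav > h3 > meta > li

Derivation:
After 1 (firstChild): h3
After 2 (firstChild): meta
After 3 (firstChild): li
After 4 (parentNode): meta
After 5 (parentNode): h3
After 6 (lastChild): meta
After 7 (firstChild): li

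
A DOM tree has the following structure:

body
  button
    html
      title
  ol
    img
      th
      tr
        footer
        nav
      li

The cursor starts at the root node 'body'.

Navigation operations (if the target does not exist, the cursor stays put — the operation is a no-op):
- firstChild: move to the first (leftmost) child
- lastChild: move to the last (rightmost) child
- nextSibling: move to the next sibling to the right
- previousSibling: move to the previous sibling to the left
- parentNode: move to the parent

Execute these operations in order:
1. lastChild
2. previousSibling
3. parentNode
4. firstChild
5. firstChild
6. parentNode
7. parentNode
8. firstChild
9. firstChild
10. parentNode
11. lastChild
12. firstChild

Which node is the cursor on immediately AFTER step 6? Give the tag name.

Answer: button

Derivation:
After 1 (lastChild): ol
After 2 (previousSibling): button
After 3 (parentNode): body
After 4 (firstChild): button
After 5 (firstChild): html
After 6 (parentNode): button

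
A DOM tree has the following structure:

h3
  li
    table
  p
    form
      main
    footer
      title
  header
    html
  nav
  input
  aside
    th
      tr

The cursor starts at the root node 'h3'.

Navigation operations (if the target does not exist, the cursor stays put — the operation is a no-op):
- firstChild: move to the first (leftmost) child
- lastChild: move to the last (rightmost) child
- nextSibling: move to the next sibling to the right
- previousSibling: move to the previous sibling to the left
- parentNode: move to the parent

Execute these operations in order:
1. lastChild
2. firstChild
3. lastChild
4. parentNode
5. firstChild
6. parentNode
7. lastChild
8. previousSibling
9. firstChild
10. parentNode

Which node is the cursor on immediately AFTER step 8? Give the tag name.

After 1 (lastChild): aside
After 2 (firstChild): th
After 3 (lastChild): tr
After 4 (parentNode): th
After 5 (firstChild): tr
After 6 (parentNode): th
After 7 (lastChild): tr
After 8 (previousSibling): tr (no-op, stayed)

Answer: tr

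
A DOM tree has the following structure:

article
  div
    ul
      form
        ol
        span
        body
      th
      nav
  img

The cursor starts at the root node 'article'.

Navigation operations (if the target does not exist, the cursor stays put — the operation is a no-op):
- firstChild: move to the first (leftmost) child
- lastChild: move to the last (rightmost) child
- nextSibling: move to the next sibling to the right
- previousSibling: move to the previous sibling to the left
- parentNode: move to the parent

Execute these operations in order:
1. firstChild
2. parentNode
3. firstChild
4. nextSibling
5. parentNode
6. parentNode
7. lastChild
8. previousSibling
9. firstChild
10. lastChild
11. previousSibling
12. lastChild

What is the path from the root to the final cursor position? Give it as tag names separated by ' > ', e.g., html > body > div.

Answer: article > div > ul > th

Derivation:
After 1 (firstChild): div
After 2 (parentNode): article
After 3 (firstChild): div
After 4 (nextSibling): img
After 5 (parentNode): article
After 6 (parentNode): article (no-op, stayed)
After 7 (lastChild): img
After 8 (previousSibling): div
After 9 (firstChild): ul
After 10 (lastChild): nav
After 11 (previousSibling): th
After 12 (lastChild): th (no-op, stayed)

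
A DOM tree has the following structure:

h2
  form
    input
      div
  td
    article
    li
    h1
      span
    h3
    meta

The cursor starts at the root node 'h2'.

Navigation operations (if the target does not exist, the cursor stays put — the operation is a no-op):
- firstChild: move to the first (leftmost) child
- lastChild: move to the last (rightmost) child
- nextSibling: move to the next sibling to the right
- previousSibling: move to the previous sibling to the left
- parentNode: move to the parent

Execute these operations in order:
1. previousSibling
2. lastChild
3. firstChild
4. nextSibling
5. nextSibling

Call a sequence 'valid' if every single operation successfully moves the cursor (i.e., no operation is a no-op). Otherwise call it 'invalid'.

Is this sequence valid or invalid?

After 1 (previousSibling): h2 (no-op, stayed)
After 2 (lastChild): td
After 3 (firstChild): article
After 4 (nextSibling): li
After 5 (nextSibling): h1

Answer: invalid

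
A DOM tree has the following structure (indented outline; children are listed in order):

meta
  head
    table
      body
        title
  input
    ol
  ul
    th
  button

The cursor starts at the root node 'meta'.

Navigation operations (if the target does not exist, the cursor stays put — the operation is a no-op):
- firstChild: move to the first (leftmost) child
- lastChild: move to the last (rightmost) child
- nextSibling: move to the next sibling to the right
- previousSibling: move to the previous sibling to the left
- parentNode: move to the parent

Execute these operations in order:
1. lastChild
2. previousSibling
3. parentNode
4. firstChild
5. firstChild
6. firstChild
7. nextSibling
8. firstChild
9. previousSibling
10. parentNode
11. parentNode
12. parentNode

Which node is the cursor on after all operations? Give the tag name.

Answer: head

Derivation:
After 1 (lastChild): button
After 2 (previousSibling): ul
After 3 (parentNode): meta
After 4 (firstChild): head
After 5 (firstChild): table
After 6 (firstChild): body
After 7 (nextSibling): body (no-op, stayed)
After 8 (firstChild): title
After 9 (previousSibling): title (no-op, stayed)
After 10 (parentNode): body
After 11 (parentNode): table
After 12 (parentNode): head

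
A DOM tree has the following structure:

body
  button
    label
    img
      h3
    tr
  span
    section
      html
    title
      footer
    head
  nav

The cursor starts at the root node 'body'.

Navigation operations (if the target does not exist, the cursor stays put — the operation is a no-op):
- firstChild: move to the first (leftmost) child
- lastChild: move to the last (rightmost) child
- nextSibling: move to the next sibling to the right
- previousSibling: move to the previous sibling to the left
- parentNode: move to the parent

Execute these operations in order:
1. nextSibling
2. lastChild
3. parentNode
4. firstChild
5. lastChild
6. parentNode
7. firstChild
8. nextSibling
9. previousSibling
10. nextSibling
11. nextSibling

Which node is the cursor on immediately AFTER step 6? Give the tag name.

Answer: button

Derivation:
After 1 (nextSibling): body (no-op, stayed)
After 2 (lastChild): nav
After 3 (parentNode): body
After 4 (firstChild): button
After 5 (lastChild): tr
After 6 (parentNode): button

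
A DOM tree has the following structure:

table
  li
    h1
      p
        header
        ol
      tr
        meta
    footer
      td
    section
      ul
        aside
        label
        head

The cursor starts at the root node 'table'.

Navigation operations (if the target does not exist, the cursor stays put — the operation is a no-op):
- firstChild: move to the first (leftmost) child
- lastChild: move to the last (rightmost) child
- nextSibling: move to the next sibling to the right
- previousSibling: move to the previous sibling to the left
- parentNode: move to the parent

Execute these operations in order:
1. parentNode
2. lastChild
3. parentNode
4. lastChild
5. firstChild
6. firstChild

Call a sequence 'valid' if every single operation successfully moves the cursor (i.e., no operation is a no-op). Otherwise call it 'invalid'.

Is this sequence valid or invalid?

Answer: invalid

Derivation:
After 1 (parentNode): table (no-op, stayed)
After 2 (lastChild): li
After 3 (parentNode): table
After 4 (lastChild): li
After 5 (firstChild): h1
After 6 (firstChild): p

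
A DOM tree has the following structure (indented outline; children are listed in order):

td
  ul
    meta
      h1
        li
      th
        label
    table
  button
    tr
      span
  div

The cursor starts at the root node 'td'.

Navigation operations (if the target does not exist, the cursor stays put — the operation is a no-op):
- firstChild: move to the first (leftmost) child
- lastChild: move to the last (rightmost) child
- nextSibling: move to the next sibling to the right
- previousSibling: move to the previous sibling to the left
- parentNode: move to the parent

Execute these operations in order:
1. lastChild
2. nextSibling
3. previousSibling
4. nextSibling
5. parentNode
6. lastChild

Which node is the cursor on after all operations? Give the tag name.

After 1 (lastChild): div
After 2 (nextSibling): div (no-op, stayed)
After 3 (previousSibling): button
After 4 (nextSibling): div
After 5 (parentNode): td
After 6 (lastChild): div

Answer: div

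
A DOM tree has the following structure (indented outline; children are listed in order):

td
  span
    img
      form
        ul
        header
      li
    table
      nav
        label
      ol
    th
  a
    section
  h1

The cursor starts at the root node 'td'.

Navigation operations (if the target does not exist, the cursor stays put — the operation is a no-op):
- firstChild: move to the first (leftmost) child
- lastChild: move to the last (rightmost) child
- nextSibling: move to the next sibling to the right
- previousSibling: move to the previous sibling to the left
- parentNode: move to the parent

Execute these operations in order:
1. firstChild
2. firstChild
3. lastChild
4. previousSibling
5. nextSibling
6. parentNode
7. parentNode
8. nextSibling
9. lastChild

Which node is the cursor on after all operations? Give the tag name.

Answer: section

Derivation:
After 1 (firstChild): span
After 2 (firstChild): img
After 3 (lastChild): li
After 4 (previousSibling): form
After 5 (nextSibling): li
After 6 (parentNode): img
After 7 (parentNode): span
After 8 (nextSibling): a
After 9 (lastChild): section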